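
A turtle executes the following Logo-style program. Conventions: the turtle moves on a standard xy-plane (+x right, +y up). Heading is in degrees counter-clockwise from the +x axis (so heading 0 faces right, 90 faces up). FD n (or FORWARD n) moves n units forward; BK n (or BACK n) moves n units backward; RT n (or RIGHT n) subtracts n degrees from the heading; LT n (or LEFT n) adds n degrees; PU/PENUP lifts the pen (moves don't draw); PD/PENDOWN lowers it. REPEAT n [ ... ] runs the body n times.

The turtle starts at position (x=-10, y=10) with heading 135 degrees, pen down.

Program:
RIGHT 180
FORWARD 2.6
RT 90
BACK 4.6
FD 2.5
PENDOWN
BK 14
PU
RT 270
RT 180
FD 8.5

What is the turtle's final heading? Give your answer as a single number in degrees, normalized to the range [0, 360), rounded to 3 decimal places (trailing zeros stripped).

Answer: 135

Derivation:
Executing turtle program step by step:
Start: pos=(-10,10), heading=135, pen down
RT 180: heading 135 -> 315
FD 2.6: (-10,10) -> (-8.162,8.162) [heading=315, draw]
RT 90: heading 315 -> 225
BK 4.6: (-8.162,8.162) -> (-4.909,11.414) [heading=225, draw]
FD 2.5: (-4.909,11.414) -> (-6.677,9.646) [heading=225, draw]
PD: pen down
BK 14: (-6.677,9.646) -> (3.223,19.546) [heading=225, draw]
PU: pen up
RT 270: heading 225 -> 315
RT 180: heading 315 -> 135
FD 8.5: (3.223,19.546) -> (-2.788,25.556) [heading=135, move]
Final: pos=(-2.788,25.556), heading=135, 4 segment(s) drawn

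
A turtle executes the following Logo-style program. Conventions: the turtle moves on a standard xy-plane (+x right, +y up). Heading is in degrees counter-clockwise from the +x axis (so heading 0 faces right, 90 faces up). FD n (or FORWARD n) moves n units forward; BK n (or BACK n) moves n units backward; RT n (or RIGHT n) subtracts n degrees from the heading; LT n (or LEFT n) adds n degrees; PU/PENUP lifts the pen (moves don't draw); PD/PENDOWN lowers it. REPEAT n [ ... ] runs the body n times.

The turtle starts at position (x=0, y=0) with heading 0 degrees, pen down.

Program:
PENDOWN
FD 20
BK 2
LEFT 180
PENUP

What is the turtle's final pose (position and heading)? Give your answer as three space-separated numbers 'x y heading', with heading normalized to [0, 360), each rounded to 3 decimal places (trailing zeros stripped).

Answer: 18 0 180

Derivation:
Executing turtle program step by step:
Start: pos=(0,0), heading=0, pen down
PD: pen down
FD 20: (0,0) -> (20,0) [heading=0, draw]
BK 2: (20,0) -> (18,0) [heading=0, draw]
LT 180: heading 0 -> 180
PU: pen up
Final: pos=(18,0), heading=180, 2 segment(s) drawn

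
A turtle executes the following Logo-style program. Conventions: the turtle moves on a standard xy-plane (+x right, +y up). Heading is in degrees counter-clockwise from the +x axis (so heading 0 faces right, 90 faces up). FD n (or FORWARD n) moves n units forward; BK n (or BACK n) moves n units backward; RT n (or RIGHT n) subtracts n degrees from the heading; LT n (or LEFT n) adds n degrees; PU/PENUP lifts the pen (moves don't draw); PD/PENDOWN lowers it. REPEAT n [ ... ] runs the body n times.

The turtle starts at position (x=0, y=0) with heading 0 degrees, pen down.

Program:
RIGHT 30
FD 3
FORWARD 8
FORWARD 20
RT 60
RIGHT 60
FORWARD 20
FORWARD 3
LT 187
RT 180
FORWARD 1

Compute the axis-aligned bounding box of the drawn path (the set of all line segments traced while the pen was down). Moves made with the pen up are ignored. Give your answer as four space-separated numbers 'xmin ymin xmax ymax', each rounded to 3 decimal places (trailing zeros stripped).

Executing turtle program step by step:
Start: pos=(0,0), heading=0, pen down
RT 30: heading 0 -> 330
FD 3: (0,0) -> (2.598,-1.5) [heading=330, draw]
FD 8: (2.598,-1.5) -> (9.526,-5.5) [heading=330, draw]
FD 20: (9.526,-5.5) -> (26.847,-15.5) [heading=330, draw]
RT 60: heading 330 -> 270
RT 60: heading 270 -> 210
FD 20: (26.847,-15.5) -> (9.526,-25.5) [heading=210, draw]
FD 3: (9.526,-25.5) -> (6.928,-27) [heading=210, draw]
LT 187: heading 210 -> 37
RT 180: heading 37 -> 217
FD 1: (6.928,-27) -> (6.13,-27.602) [heading=217, draw]
Final: pos=(6.13,-27.602), heading=217, 6 segment(s) drawn

Segment endpoints: x in {0, 2.598, 6.13, 6.928, 9.526, 26.847}, y in {-27.602, -27, -25.5, -15.5, -5.5, -1.5, 0}
xmin=0, ymin=-27.602, xmax=26.847, ymax=0

Answer: 0 -27.602 26.847 0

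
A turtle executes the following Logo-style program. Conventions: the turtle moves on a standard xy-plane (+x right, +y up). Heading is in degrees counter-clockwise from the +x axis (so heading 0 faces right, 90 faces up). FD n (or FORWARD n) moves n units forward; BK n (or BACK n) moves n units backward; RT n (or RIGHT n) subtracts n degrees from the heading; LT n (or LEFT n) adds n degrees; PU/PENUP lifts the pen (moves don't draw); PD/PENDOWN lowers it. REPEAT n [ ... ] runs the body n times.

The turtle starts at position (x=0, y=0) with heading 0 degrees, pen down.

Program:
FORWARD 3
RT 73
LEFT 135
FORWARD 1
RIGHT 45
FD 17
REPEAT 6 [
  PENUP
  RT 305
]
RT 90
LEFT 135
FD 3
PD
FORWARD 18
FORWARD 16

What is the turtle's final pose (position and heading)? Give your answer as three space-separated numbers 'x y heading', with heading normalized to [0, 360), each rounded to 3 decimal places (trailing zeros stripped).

Executing turtle program step by step:
Start: pos=(0,0), heading=0, pen down
FD 3: (0,0) -> (3,0) [heading=0, draw]
RT 73: heading 0 -> 287
LT 135: heading 287 -> 62
FD 1: (3,0) -> (3.469,0.883) [heading=62, draw]
RT 45: heading 62 -> 17
FD 17: (3.469,0.883) -> (19.727,5.853) [heading=17, draw]
REPEAT 6 [
  -- iteration 1/6 --
  PU: pen up
  RT 305: heading 17 -> 72
  -- iteration 2/6 --
  PU: pen up
  RT 305: heading 72 -> 127
  -- iteration 3/6 --
  PU: pen up
  RT 305: heading 127 -> 182
  -- iteration 4/6 --
  PU: pen up
  RT 305: heading 182 -> 237
  -- iteration 5/6 --
  PU: pen up
  RT 305: heading 237 -> 292
  -- iteration 6/6 --
  PU: pen up
  RT 305: heading 292 -> 347
]
RT 90: heading 347 -> 257
LT 135: heading 257 -> 32
FD 3: (19.727,5.853) -> (22.271,7.443) [heading=32, move]
PD: pen down
FD 18: (22.271,7.443) -> (37.536,16.982) [heading=32, draw]
FD 16: (37.536,16.982) -> (51.104,25.46) [heading=32, draw]
Final: pos=(51.104,25.46), heading=32, 5 segment(s) drawn

Answer: 51.104 25.46 32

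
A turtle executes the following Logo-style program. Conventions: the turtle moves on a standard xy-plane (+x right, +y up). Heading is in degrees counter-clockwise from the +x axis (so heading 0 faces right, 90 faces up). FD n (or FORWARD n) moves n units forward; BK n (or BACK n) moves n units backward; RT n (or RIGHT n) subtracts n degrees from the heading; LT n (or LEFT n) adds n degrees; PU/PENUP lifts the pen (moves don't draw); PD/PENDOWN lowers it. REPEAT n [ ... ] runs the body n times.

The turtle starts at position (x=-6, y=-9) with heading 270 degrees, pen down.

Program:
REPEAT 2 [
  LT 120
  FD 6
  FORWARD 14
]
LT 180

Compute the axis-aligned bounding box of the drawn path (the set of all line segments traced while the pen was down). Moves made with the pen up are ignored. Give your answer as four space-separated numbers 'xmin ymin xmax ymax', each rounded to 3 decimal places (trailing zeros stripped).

Answer: -6 -9 11.321 11

Derivation:
Executing turtle program step by step:
Start: pos=(-6,-9), heading=270, pen down
REPEAT 2 [
  -- iteration 1/2 --
  LT 120: heading 270 -> 30
  FD 6: (-6,-9) -> (-0.804,-6) [heading=30, draw]
  FD 14: (-0.804,-6) -> (11.321,1) [heading=30, draw]
  -- iteration 2/2 --
  LT 120: heading 30 -> 150
  FD 6: (11.321,1) -> (6.124,4) [heading=150, draw]
  FD 14: (6.124,4) -> (-6,11) [heading=150, draw]
]
LT 180: heading 150 -> 330
Final: pos=(-6,11), heading=330, 4 segment(s) drawn

Segment endpoints: x in {-6, -6, -0.804, 6.124, 11.321}, y in {-9, -6, 1, 4, 11}
xmin=-6, ymin=-9, xmax=11.321, ymax=11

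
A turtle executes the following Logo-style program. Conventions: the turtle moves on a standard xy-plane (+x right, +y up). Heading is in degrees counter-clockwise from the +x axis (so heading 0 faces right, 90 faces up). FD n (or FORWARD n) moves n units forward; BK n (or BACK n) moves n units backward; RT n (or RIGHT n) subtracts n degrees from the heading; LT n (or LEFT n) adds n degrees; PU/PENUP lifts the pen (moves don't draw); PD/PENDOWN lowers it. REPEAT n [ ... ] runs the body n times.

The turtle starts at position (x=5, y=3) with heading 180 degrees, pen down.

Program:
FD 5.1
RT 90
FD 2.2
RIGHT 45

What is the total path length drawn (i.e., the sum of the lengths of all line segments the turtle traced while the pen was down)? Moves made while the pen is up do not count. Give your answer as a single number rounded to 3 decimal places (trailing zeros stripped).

Executing turtle program step by step:
Start: pos=(5,3), heading=180, pen down
FD 5.1: (5,3) -> (-0.1,3) [heading=180, draw]
RT 90: heading 180 -> 90
FD 2.2: (-0.1,3) -> (-0.1,5.2) [heading=90, draw]
RT 45: heading 90 -> 45
Final: pos=(-0.1,5.2), heading=45, 2 segment(s) drawn

Segment lengths:
  seg 1: (5,3) -> (-0.1,3), length = 5.1
  seg 2: (-0.1,3) -> (-0.1,5.2), length = 2.2
Total = 7.3

Answer: 7.3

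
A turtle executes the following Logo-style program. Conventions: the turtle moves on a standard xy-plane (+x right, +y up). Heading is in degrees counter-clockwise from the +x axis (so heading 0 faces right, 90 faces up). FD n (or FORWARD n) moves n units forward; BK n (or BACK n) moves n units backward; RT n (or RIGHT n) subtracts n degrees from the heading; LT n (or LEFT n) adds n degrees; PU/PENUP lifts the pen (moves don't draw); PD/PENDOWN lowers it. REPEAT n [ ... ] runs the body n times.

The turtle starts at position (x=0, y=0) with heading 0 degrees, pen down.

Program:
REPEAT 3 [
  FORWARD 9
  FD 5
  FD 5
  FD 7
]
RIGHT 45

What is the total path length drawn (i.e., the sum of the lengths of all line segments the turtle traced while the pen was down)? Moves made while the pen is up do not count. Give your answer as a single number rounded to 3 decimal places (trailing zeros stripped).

Executing turtle program step by step:
Start: pos=(0,0), heading=0, pen down
REPEAT 3 [
  -- iteration 1/3 --
  FD 9: (0,0) -> (9,0) [heading=0, draw]
  FD 5: (9,0) -> (14,0) [heading=0, draw]
  FD 5: (14,0) -> (19,0) [heading=0, draw]
  FD 7: (19,0) -> (26,0) [heading=0, draw]
  -- iteration 2/3 --
  FD 9: (26,0) -> (35,0) [heading=0, draw]
  FD 5: (35,0) -> (40,0) [heading=0, draw]
  FD 5: (40,0) -> (45,0) [heading=0, draw]
  FD 7: (45,0) -> (52,0) [heading=0, draw]
  -- iteration 3/3 --
  FD 9: (52,0) -> (61,0) [heading=0, draw]
  FD 5: (61,0) -> (66,0) [heading=0, draw]
  FD 5: (66,0) -> (71,0) [heading=0, draw]
  FD 7: (71,0) -> (78,0) [heading=0, draw]
]
RT 45: heading 0 -> 315
Final: pos=(78,0), heading=315, 12 segment(s) drawn

Segment lengths:
  seg 1: (0,0) -> (9,0), length = 9
  seg 2: (9,0) -> (14,0), length = 5
  seg 3: (14,0) -> (19,0), length = 5
  seg 4: (19,0) -> (26,0), length = 7
  seg 5: (26,0) -> (35,0), length = 9
  seg 6: (35,0) -> (40,0), length = 5
  seg 7: (40,0) -> (45,0), length = 5
  seg 8: (45,0) -> (52,0), length = 7
  seg 9: (52,0) -> (61,0), length = 9
  seg 10: (61,0) -> (66,0), length = 5
  seg 11: (66,0) -> (71,0), length = 5
  seg 12: (71,0) -> (78,0), length = 7
Total = 78

Answer: 78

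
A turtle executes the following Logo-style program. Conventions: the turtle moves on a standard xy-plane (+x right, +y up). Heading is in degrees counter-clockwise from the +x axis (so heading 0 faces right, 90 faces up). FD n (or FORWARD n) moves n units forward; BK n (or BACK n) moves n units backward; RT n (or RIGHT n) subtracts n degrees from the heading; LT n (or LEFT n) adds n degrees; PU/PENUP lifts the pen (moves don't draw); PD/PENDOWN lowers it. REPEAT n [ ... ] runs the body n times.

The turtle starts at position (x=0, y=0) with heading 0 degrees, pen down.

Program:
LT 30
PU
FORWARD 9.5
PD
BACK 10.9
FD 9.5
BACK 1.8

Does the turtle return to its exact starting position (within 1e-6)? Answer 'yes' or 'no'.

Executing turtle program step by step:
Start: pos=(0,0), heading=0, pen down
LT 30: heading 0 -> 30
PU: pen up
FD 9.5: (0,0) -> (8.227,4.75) [heading=30, move]
PD: pen down
BK 10.9: (8.227,4.75) -> (-1.212,-0.7) [heading=30, draw]
FD 9.5: (-1.212,-0.7) -> (7.015,4.05) [heading=30, draw]
BK 1.8: (7.015,4.05) -> (5.456,3.15) [heading=30, draw]
Final: pos=(5.456,3.15), heading=30, 3 segment(s) drawn

Start position: (0, 0)
Final position: (5.456, 3.15)
Distance = 6.3; >= 1e-6 -> NOT closed

Answer: no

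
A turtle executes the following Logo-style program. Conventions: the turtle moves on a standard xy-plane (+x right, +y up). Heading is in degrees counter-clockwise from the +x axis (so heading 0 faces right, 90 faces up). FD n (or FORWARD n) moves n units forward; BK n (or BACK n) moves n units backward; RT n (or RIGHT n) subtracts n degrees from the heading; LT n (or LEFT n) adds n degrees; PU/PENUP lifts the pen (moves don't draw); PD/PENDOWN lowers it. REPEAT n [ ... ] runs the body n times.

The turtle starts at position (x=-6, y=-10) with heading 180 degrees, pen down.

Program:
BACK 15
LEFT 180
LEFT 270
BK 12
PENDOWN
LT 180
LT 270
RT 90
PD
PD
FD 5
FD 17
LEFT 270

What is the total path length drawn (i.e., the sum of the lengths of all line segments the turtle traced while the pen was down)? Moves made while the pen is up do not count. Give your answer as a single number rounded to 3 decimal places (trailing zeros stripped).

Executing turtle program step by step:
Start: pos=(-6,-10), heading=180, pen down
BK 15: (-6,-10) -> (9,-10) [heading=180, draw]
LT 180: heading 180 -> 0
LT 270: heading 0 -> 270
BK 12: (9,-10) -> (9,2) [heading=270, draw]
PD: pen down
LT 180: heading 270 -> 90
LT 270: heading 90 -> 0
RT 90: heading 0 -> 270
PD: pen down
PD: pen down
FD 5: (9,2) -> (9,-3) [heading=270, draw]
FD 17: (9,-3) -> (9,-20) [heading=270, draw]
LT 270: heading 270 -> 180
Final: pos=(9,-20), heading=180, 4 segment(s) drawn

Segment lengths:
  seg 1: (-6,-10) -> (9,-10), length = 15
  seg 2: (9,-10) -> (9,2), length = 12
  seg 3: (9,2) -> (9,-3), length = 5
  seg 4: (9,-3) -> (9,-20), length = 17
Total = 49

Answer: 49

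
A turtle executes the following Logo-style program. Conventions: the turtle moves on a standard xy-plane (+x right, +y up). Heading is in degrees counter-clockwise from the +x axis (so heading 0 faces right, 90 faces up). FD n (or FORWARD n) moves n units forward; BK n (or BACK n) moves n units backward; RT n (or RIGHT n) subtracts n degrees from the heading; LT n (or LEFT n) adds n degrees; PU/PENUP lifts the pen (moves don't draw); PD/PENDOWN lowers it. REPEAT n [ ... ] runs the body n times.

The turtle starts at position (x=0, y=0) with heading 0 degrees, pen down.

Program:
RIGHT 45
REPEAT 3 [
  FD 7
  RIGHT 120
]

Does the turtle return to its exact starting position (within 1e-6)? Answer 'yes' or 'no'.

Answer: yes

Derivation:
Executing turtle program step by step:
Start: pos=(0,0), heading=0, pen down
RT 45: heading 0 -> 315
REPEAT 3 [
  -- iteration 1/3 --
  FD 7: (0,0) -> (4.95,-4.95) [heading=315, draw]
  RT 120: heading 315 -> 195
  -- iteration 2/3 --
  FD 7: (4.95,-4.95) -> (-1.812,-6.761) [heading=195, draw]
  RT 120: heading 195 -> 75
  -- iteration 3/3 --
  FD 7: (-1.812,-6.761) -> (0,0) [heading=75, draw]
  RT 120: heading 75 -> 315
]
Final: pos=(0,0), heading=315, 3 segment(s) drawn

Start position: (0, 0)
Final position: (0, 0)
Distance = 0; < 1e-6 -> CLOSED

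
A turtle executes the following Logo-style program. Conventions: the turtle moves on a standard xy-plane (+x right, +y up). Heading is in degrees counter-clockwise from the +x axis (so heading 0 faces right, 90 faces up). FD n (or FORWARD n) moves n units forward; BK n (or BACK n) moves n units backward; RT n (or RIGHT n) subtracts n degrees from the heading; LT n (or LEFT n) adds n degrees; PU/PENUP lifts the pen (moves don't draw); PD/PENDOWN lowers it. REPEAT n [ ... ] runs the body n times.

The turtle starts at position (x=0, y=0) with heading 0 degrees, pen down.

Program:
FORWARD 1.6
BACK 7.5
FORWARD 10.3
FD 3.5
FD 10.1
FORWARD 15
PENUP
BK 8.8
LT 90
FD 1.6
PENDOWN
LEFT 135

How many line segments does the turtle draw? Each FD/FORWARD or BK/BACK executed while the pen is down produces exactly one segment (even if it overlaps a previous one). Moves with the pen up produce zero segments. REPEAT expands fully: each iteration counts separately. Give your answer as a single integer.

Executing turtle program step by step:
Start: pos=(0,0), heading=0, pen down
FD 1.6: (0,0) -> (1.6,0) [heading=0, draw]
BK 7.5: (1.6,0) -> (-5.9,0) [heading=0, draw]
FD 10.3: (-5.9,0) -> (4.4,0) [heading=0, draw]
FD 3.5: (4.4,0) -> (7.9,0) [heading=0, draw]
FD 10.1: (7.9,0) -> (18,0) [heading=0, draw]
FD 15: (18,0) -> (33,0) [heading=0, draw]
PU: pen up
BK 8.8: (33,0) -> (24.2,0) [heading=0, move]
LT 90: heading 0 -> 90
FD 1.6: (24.2,0) -> (24.2,1.6) [heading=90, move]
PD: pen down
LT 135: heading 90 -> 225
Final: pos=(24.2,1.6), heading=225, 6 segment(s) drawn
Segments drawn: 6

Answer: 6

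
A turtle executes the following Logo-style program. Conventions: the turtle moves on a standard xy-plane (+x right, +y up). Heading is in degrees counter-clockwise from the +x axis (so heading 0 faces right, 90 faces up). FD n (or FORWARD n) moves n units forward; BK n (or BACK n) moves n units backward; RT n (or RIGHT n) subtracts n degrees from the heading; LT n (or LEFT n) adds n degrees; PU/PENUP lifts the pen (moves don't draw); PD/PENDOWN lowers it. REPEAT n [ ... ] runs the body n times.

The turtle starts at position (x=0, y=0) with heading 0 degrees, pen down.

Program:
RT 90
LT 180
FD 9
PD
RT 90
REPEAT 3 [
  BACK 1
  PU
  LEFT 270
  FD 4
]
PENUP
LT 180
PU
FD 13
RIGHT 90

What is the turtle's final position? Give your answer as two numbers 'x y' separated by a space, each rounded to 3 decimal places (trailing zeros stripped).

Executing turtle program step by step:
Start: pos=(0,0), heading=0, pen down
RT 90: heading 0 -> 270
LT 180: heading 270 -> 90
FD 9: (0,0) -> (0,9) [heading=90, draw]
PD: pen down
RT 90: heading 90 -> 0
REPEAT 3 [
  -- iteration 1/3 --
  BK 1: (0,9) -> (-1,9) [heading=0, draw]
  PU: pen up
  LT 270: heading 0 -> 270
  FD 4: (-1,9) -> (-1,5) [heading=270, move]
  -- iteration 2/3 --
  BK 1: (-1,5) -> (-1,6) [heading=270, move]
  PU: pen up
  LT 270: heading 270 -> 180
  FD 4: (-1,6) -> (-5,6) [heading=180, move]
  -- iteration 3/3 --
  BK 1: (-5,6) -> (-4,6) [heading=180, move]
  PU: pen up
  LT 270: heading 180 -> 90
  FD 4: (-4,6) -> (-4,10) [heading=90, move]
]
PU: pen up
LT 180: heading 90 -> 270
PU: pen up
FD 13: (-4,10) -> (-4,-3) [heading=270, move]
RT 90: heading 270 -> 180
Final: pos=(-4,-3), heading=180, 2 segment(s) drawn

Answer: -4 -3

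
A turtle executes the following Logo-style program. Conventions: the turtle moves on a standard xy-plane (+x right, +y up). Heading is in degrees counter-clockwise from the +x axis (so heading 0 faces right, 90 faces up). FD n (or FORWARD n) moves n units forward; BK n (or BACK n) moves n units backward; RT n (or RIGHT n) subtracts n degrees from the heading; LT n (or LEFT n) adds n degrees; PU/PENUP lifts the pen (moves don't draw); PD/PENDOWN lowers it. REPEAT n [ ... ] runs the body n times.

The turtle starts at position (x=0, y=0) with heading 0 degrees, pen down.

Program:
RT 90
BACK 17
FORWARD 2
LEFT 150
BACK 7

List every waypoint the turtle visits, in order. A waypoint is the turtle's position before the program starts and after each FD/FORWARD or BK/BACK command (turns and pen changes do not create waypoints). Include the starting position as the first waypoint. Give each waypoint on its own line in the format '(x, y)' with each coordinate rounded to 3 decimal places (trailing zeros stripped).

Answer: (0, 0)
(0, 17)
(0, 15)
(-3.5, 8.938)

Derivation:
Executing turtle program step by step:
Start: pos=(0,0), heading=0, pen down
RT 90: heading 0 -> 270
BK 17: (0,0) -> (0,17) [heading=270, draw]
FD 2: (0,17) -> (0,15) [heading=270, draw]
LT 150: heading 270 -> 60
BK 7: (0,15) -> (-3.5,8.938) [heading=60, draw]
Final: pos=(-3.5,8.938), heading=60, 3 segment(s) drawn
Waypoints (4 total):
(0, 0)
(0, 17)
(0, 15)
(-3.5, 8.938)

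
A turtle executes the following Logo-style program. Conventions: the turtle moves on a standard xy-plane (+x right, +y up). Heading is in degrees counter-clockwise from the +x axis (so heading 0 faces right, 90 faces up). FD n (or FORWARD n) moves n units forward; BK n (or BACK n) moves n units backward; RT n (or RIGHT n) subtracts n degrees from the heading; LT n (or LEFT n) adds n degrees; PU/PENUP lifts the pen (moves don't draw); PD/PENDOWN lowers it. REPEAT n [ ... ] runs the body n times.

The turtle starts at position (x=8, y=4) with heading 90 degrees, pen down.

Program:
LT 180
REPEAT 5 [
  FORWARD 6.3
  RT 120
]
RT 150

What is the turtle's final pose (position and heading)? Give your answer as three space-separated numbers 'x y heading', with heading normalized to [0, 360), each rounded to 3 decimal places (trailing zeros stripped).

Answer: 2.544 0.85 240

Derivation:
Executing turtle program step by step:
Start: pos=(8,4), heading=90, pen down
LT 180: heading 90 -> 270
REPEAT 5 [
  -- iteration 1/5 --
  FD 6.3: (8,4) -> (8,-2.3) [heading=270, draw]
  RT 120: heading 270 -> 150
  -- iteration 2/5 --
  FD 6.3: (8,-2.3) -> (2.544,0.85) [heading=150, draw]
  RT 120: heading 150 -> 30
  -- iteration 3/5 --
  FD 6.3: (2.544,0.85) -> (8,4) [heading=30, draw]
  RT 120: heading 30 -> 270
  -- iteration 4/5 --
  FD 6.3: (8,4) -> (8,-2.3) [heading=270, draw]
  RT 120: heading 270 -> 150
  -- iteration 5/5 --
  FD 6.3: (8,-2.3) -> (2.544,0.85) [heading=150, draw]
  RT 120: heading 150 -> 30
]
RT 150: heading 30 -> 240
Final: pos=(2.544,0.85), heading=240, 5 segment(s) drawn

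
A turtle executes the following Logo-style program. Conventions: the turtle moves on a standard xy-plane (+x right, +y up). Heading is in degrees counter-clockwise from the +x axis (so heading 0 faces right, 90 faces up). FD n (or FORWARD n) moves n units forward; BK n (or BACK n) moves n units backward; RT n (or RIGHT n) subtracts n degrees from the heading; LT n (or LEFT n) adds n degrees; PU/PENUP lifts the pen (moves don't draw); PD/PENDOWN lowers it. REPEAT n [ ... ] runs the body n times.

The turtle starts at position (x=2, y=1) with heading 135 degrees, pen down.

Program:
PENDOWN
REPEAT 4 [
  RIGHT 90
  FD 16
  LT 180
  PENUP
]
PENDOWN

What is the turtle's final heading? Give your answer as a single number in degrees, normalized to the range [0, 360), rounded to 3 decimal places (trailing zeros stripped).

Answer: 135

Derivation:
Executing turtle program step by step:
Start: pos=(2,1), heading=135, pen down
PD: pen down
REPEAT 4 [
  -- iteration 1/4 --
  RT 90: heading 135 -> 45
  FD 16: (2,1) -> (13.314,12.314) [heading=45, draw]
  LT 180: heading 45 -> 225
  PU: pen up
  -- iteration 2/4 --
  RT 90: heading 225 -> 135
  FD 16: (13.314,12.314) -> (2,23.627) [heading=135, move]
  LT 180: heading 135 -> 315
  PU: pen up
  -- iteration 3/4 --
  RT 90: heading 315 -> 225
  FD 16: (2,23.627) -> (-9.314,12.314) [heading=225, move]
  LT 180: heading 225 -> 45
  PU: pen up
  -- iteration 4/4 --
  RT 90: heading 45 -> 315
  FD 16: (-9.314,12.314) -> (2,1) [heading=315, move]
  LT 180: heading 315 -> 135
  PU: pen up
]
PD: pen down
Final: pos=(2,1), heading=135, 1 segment(s) drawn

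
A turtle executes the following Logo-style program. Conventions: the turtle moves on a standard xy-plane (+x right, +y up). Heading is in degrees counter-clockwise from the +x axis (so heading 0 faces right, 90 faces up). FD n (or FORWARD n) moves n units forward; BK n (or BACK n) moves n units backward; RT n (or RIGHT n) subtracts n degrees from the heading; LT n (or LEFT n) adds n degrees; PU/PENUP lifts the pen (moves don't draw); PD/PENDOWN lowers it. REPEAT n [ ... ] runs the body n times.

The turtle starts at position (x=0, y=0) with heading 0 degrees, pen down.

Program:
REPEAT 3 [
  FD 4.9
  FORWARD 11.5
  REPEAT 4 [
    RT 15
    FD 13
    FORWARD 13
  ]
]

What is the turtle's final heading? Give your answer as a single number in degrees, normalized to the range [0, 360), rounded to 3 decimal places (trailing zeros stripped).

Executing turtle program step by step:
Start: pos=(0,0), heading=0, pen down
REPEAT 3 [
  -- iteration 1/3 --
  FD 4.9: (0,0) -> (4.9,0) [heading=0, draw]
  FD 11.5: (4.9,0) -> (16.4,0) [heading=0, draw]
  REPEAT 4 [
    -- iteration 1/4 --
    RT 15: heading 0 -> 345
    FD 13: (16.4,0) -> (28.957,-3.365) [heading=345, draw]
    FD 13: (28.957,-3.365) -> (41.514,-6.729) [heading=345, draw]
    -- iteration 2/4 --
    RT 15: heading 345 -> 330
    FD 13: (41.514,-6.729) -> (52.772,-13.229) [heading=330, draw]
    FD 13: (52.772,-13.229) -> (64.031,-19.729) [heading=330, draw]
    -- iteration 3/4 --
    RT 15: heading 330 -> 315
    FD 13: (64.031,-19.729) -> (73.223,-28.922) [heading=315, draw]
    FD 13: (73.223,-28.922) -> (82.416,-38.114) [heading=315, draw]
    -- iteration 4/4 --
    RT 15: heading 315 -> 300
    FD 13: (82.416,-38.114) -> (88.916,-49.372) [heading=300, draw]
    FD 13: (88.916,-49.372) -> (95.416,-60.631) [heading=300, draw]
  ]
  -- iteration 2/3 --
  FD 4.9: (95.416,-60.631) -> (97.866,-64.874) [heading=300, draw]
  FD 11.5: (97.866,-64.874) -> (103.616,-74.834) [heading=300, draw]
  REPEAT 4 [
    -- iteration 1/4 --
    RT 15: heading 300 -> 285
    FD 13: (103.616,-74.834) -> (106.98,-87.391) [heading=285, draw]
    FD 13: (106.98,-87.391) -> (110.345,-99.948) [heading=285, draw]
    -- iteration 2/4 --
    RT 15: heading 285 -> 270
    FD 13: (110.345,-99.948) -> (110.345,-112.948) [heading=270, draw]
    FD 13: (110.345,-112.948) -> (110.345,-125.948) [heading=270, draw]
    -- iteration 3/4 --
    RT 15: heading 270 -> 255
    FD 13: (110.345,-125.948) -> (106.98,-138.505) [heading=255, draw]
    FD 13: (106.98,-138.505) -> (103.616,-151.062) [heading=255, draw]
    -- iteration 4/4 --
    RT 15: heading 255 -> 240
    FD 13: (103.616,-151.062) -> (97.116,-162.32) [heading=240, draw]
    FD 13: (97.116,-162.32) -> (90.616,-173.578) [heading=240, draw]
  ]
  -- iteration 3/3 --
  FD 4.9: (90.616,-173.578) -> (88.166,-177.822) [heading=240, draw]
  FD 11.5: (88.166,-177.822) -> (82.416,-187.781) [heading=240, draw]
  REPEAT 4 [
    -- iteration 1/4 --
    RT 15: heading 240 -> 225
    FD 13: (82.416,-187.781) -> (73.223,-196.974) [heading=225, draw]
    FD 13: (73.223,-196.974) -> (64.031,-206.166) [heading=225, draw]
    -- iteration 2/4 --
    RT 15: heading 225 -> 210
    FD 13: (64.031,-206.166) -> (52.772,-212.666) [heading=210, draw]
    FD 13: (52.772,-212.666) -> (41.514,-219.166) [heading=210, draw]
    -- iteration 3/4 --
    RT 15: heading 210 -> 195
    FD 13: (41.514,-219.166) -> (28.957,-222.531) [heading=195, draw]
    FD 13: (28.957,-222.531) -> (16.4,-225.895) [heading=195, draw]
    -- iteration 4/4 --
    RT 15: heading 195 -> 180
    FD 13: (16.4,-225.895) -> (3.4,-225.895) [heading=180, draw]
    FD 13: (3.4,-225.895) -> (-9.6,-225.895) [heading=180, draw]
  ]
]
Final: pos=(-9.6,-225.895), heading=180, 30 segment(s) drawn

Answer: 180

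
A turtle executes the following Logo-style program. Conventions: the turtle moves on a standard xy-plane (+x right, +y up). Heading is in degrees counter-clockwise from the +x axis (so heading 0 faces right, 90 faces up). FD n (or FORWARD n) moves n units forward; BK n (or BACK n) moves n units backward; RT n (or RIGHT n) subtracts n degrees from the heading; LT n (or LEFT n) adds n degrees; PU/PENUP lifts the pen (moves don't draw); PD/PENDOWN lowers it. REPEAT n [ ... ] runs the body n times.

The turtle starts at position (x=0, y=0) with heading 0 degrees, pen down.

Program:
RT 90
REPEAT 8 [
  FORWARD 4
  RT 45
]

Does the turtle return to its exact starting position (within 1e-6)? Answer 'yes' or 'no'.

Answer: yes

Derivation:
Executing turtle program step by step:
Start: pos=(0,0), heading=0, pen down
RT 90: heading 0 -> 270
REPEAT 8 [
  -- iteration 1/8 --
  FD 4: (0,0) -> (0,-4) [heading=270, draw]
  RT 45: heading 270 -> 225
  -- iteration 2/8 --
  FD 4: (0,-4) -> (-2.828,-6.828) [heading=225, draw]
  RT 45: heading 225 -> 180
  -- iteration 3/8 --
  FD 4: (-2.828,-6.828) -> (-6.828,-6.828) [heading=180, draw]
  RT 45: heading 180 -> 135
  -- iteration 4/8 --
  FD 4: (-6.828,-6.828) -> (-9.657,-4) [heading=135, draw]
  RT 45: heading 135 -> 90
  -- iteration 5/8 --
  FD 4: (-9.657,-4) -> (-9.657,0) [heading=90, draw]
  RT 45: heading 90 -> 45
  -- iteration 6/8 --
  FD 4: (-9.657,0) -> (-6.828,2.828) [heading=45, draw]
  RT 45: heading 45 -> 0
  -- iteration 7/8 --
  FD 4: (-6.828,2.828) -> (-2.828,2.828) [heading=0, draw]
  RT 45: heading 0 -> 315
  -- iteration 8/8 --
  FD 4: (-2.828,2.828) -> (0,0) [heading=315, draw]
  RT 45: heading 315 -> 270
]
Final: pos=(0,0), heading=270, 8 segment(s) drawn

Start position: (0, 0)
Final position: (0, 0)
Distance = 0; < 1e-6 -> CLOSED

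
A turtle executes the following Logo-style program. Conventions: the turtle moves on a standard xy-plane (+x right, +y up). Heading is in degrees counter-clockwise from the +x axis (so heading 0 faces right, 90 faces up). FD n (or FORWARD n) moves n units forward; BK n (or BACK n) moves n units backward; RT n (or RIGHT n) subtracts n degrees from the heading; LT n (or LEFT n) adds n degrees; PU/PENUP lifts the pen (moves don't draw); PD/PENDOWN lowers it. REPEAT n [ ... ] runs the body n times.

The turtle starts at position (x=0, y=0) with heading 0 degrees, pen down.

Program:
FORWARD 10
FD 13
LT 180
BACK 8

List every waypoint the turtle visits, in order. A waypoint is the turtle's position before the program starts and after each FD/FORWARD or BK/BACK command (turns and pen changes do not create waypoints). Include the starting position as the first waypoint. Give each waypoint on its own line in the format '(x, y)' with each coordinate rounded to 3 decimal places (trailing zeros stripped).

Executing turtle program step by step:
Start: pos=(0,0), heading=0, pen down
FD 10: (0,0) -> (10,0) [heading=0, draw]
FD 13: (10,0) -> (23,0) [heading=0, draw]
LT 180: heading 0 -> 180
BK 8: (23,0) -> (31,0) [heading=180, draw]
Final: pos=(31,0), heading=180, 3 segment(s) drawn
Waypoints (4 total):
(0, 0)
(10, 0)
(23, 0)
(31, 0)

Answer: (0, 0)
(10, 0)
(23, 0)
(31, 0)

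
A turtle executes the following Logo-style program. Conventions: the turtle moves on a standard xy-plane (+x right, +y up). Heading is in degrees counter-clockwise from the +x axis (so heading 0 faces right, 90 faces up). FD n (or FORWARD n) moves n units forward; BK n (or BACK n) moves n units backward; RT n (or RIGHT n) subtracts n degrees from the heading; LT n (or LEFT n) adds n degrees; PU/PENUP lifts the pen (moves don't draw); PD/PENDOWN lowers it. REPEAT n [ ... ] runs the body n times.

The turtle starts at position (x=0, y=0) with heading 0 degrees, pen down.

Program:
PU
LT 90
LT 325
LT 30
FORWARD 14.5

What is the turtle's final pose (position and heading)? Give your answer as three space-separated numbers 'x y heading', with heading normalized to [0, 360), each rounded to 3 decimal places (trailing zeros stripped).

Answer: 1.264 14.445 85

Derivation:
Executing turtle program step by step:
Start: pos=(0,0), heading=0, pen down
PU: pen up
LT 90: heading 0 -> 90
LT 325: heading 90 -> 55
LT 30: heading 55 -> 85
FD 14.5: (0,0) -> (1.264,14.445) [heading=85, move]
Final: pos=(1.264,14.445), heading=85, 0 segment(s) drawn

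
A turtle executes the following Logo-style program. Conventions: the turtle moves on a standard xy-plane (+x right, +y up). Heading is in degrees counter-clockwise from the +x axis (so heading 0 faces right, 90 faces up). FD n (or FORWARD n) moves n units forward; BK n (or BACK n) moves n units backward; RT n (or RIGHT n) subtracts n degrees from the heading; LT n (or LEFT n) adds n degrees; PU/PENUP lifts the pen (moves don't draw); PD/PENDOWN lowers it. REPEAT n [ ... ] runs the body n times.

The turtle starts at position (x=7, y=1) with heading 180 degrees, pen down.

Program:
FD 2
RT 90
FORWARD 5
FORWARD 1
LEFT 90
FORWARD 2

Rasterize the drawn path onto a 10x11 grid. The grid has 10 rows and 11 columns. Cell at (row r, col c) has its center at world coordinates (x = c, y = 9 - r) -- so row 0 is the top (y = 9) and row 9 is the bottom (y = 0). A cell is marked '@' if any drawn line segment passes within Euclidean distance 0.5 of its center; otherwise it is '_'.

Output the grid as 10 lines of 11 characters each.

Answer: ___________
___________
___@@@_____
_____@_____
_____@_____
_____@_____
_____@_____
_____@_____
_____@@@___
___________

Derivation:
Segment 0: (7,1) -> (5,1)
Segment 1: (5,1) -> (5,6)
Segment 2: (5,6) -> (5,7)
Segment 3: (5,7) -> (3,7)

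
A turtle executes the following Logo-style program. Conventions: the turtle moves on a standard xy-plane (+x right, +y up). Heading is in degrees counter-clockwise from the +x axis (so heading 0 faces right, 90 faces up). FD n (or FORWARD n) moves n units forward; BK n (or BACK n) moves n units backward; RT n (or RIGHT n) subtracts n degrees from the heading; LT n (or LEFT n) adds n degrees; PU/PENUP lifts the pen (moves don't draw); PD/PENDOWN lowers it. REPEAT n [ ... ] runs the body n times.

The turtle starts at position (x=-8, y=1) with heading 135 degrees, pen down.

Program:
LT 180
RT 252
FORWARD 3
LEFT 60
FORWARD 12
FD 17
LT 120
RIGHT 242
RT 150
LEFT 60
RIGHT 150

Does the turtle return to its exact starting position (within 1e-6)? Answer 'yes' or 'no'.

Executing turtle program step by step:
Start: pos=(-8,1), heading=135, pen down
LT 180: heading 135 -> 315
RT 252: heading 315 -> 63
FD 3: (-8,1) -> (-6.638,3.673) [heading=63, draw]
LT 60: heading 63 -> 123
FD 12: (-6.638,3.673) -> (-13.174,13.737) [heading=123, draw]
FD 17: (-13.174,13.737) -> (-22.433,27.994) [heading=123, draw]
LT 120: heading 123 -> 243
RT 242: heading 243 -> 1
RT 150: heading 1 -> 211
LT 60: heading 211 -> 271
RT 150: heading 271 -> 121
Final: pos=(-22.433,27.994), heading=121, 3 segment(s) drawn

Start position: (-8, 1)
Final position: (-22.433, 27.994)
Distance = 30.61; >= 1e-6 -> NOT closed

Answer: no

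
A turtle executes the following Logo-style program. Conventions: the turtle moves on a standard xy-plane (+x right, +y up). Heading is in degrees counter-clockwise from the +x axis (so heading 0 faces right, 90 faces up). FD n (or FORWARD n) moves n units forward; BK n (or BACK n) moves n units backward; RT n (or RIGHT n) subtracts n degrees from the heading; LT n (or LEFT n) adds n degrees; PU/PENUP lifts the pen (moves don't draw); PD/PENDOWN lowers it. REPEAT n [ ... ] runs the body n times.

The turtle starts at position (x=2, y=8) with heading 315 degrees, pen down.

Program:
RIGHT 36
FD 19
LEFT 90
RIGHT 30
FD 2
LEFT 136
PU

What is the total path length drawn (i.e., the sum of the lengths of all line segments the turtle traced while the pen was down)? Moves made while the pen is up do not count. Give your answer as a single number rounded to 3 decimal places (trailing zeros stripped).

Executing turtle program step by step:
Start: pos=(2,8), heading=315, pen down
RT 36: heading 315 -> 279
FD 19: (2,8) -> (4.972,-10.766) [heading=279, draw]
LT 90: heading 279 -> 9
RT 30: heading 9 -> 339
FD 2: (4.972,-10.766) -> (6.839,-11.483) [heading=339, draw]
LT 136: heading 339 -> 115
PU: pen up
Final: pos=(6.839,-11.483), heading=115, 2 segment(s) drawn

Segment lengths:
  seg 1: (2,8) -> (4.972,-10.766), length = 19
  seg 2: (4.972,-10.766) -> (6.839,-11.483), length = 2
Total = 21

Answer: 21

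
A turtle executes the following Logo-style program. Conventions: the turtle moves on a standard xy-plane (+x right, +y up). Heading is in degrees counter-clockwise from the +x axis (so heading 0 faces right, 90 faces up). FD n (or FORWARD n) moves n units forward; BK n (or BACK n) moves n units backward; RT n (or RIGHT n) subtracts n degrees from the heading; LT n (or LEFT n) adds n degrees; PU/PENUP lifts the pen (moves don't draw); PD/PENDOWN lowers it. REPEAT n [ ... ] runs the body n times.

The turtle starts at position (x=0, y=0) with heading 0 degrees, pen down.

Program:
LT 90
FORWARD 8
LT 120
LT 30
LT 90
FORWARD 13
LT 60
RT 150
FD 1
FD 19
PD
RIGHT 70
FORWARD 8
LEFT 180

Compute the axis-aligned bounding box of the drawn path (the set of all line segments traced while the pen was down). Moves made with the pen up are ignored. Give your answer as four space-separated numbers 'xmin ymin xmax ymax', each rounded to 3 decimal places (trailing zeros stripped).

Executing turtle program step by step:
Start: pos=(0,0), heading=0, pen down
LT 90: heading 0 -> 90
FD 8: (0,0) -> (0,8) [heading=90, draw]
LT 120: heading 90 -> 210
LT 30: heading 210 -> 240
LT 90: heading 240 -> 330
FD 13: (0,8) -> (11.258,1.5) [heading=330, draw]
LT 60: heading 330 -> 30
RT 150: heading 30 -> 240
FD 1: (11.258,1.5) -> (10.758,0.634) [heading=240, draw]
FD 19: (10.758,0.634) -> (1.258,-15.821) [heading=240, draw]
PD: pen down
RT 70: heading 240 -> 170
FD 8: (1.258,-15.821) -> (-6.62,-14.431) [heading=170, draw]
LT 180: heading 170 -> 350
Final: pos=(-6.62,-14.431), heading=350, 5 segment(s) drawn

Segment endpoints: x in {-6.62, 0, 0, 1.258, 10.758, 11.258}, y in {-15.821, -14.431, 0, 0.634, 1.5, 8}
xmin=-6.62, ymin=-15.821, xmax=11.258, ymax=8

Answer: -6.62 -15.821 11.258 8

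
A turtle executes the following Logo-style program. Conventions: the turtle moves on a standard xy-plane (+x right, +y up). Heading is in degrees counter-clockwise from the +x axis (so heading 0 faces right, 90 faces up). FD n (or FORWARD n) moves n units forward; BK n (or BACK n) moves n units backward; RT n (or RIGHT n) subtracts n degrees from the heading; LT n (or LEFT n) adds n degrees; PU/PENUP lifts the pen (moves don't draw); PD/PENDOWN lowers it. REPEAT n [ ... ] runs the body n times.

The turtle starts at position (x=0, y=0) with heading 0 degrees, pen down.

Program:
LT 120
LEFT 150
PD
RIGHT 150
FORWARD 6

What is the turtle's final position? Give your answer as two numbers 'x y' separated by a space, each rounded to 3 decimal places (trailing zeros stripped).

Executing turtle program step by step:
Start: pos=(0,0), heading=0, pen down
LT 120: heading 0 -> 120
LT 150: heading 120 -> 270
PD: pen down
RT 150: heading 270 -> 120
FD 6: (0,0) -> (-3,5.196) [heading=120, draw]
Final: pos=(-3,5.196), heading=120, 1 segment(s) drawn

Answer: -3 5.196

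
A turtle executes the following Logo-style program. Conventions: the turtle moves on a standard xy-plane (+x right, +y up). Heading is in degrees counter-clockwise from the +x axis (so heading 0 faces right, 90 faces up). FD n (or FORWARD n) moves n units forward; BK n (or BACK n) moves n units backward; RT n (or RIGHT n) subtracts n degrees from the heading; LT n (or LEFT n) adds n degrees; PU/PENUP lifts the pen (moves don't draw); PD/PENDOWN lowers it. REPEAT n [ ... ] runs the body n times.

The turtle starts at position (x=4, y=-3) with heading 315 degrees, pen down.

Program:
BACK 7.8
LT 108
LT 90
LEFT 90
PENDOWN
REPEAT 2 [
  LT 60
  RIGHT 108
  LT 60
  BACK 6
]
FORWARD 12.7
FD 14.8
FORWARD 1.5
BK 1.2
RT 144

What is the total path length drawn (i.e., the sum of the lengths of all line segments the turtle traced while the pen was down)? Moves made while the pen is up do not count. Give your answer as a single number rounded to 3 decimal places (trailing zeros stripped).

Answer: 50

Derivation:
Executing turtle program step by step:
Start: pos=(4,-3), heading=315, pen down
BK 7.8: (4,-3) -> (-1.515,2.515) [heading=315, draw]
LT 108: heading 315 -> 63
LT 90: heading 63 -> 153
LT 90: heading 153 -> 243
PD: pen down
REPEAT 2 [
  -- iteration 1/2 --
  LT 60: heading 243 -> 303
  RT 108: heading 303 -> 195
  LT 60: heading 195 -> 255
  BK 6: (-1.515,2.515) -> (0.037,8.311) [heading=255, draw]
  -- iteration 2/2 --
  LT 60: heading 255 -> 315
  RT 108: heading 315 -> 207
  LT 60: heading 207 -> 267
  BK 6: (0.037,8.311) -> (0.351,14.303) [heading=267, draw]
]
FD 12.7: (0.351,14.303) -> (-0.313,1.62) [heading=267, draw]
FD 14.8: (-0.313,1.62) -> (-1.088,-13.16) [heading=267, draw]
FD 1.5: (-1.088,-13.16) -> (-1.166,-14.657) [heading=267, draw]
BK 1.2: (-1.166,-14.657) -> (-1.103,-13.459) [heading=267, draw]
RT 144: heading 267 -> 123
Final: pos=(-1.103,-13.459), heading=123, 7 segment(s) drawn

Segment lengths:
  seg 1: (4,-3) -> (-1.515,2.515), length = 7.8
  seg 2: (-1.515,2.515) -> (0.037,8.311), length = 6
  seg 3: (0.037,8.311) -> (0.351,14.303), length = 6
  seg 4: (0.351,14.303) -> (-0.313,1.62), length = 12.7
  seg 5: (-0.313,1.62) -> (-1.088,-13.16), length = 14.8
  seg 6: (-1.088,-13.16) -> (-1.166,-14.657), length = 1.5
  seg 7: (-1.166,-14.657) -> (-1.103,-13.459), length = 1.2
Total = 50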